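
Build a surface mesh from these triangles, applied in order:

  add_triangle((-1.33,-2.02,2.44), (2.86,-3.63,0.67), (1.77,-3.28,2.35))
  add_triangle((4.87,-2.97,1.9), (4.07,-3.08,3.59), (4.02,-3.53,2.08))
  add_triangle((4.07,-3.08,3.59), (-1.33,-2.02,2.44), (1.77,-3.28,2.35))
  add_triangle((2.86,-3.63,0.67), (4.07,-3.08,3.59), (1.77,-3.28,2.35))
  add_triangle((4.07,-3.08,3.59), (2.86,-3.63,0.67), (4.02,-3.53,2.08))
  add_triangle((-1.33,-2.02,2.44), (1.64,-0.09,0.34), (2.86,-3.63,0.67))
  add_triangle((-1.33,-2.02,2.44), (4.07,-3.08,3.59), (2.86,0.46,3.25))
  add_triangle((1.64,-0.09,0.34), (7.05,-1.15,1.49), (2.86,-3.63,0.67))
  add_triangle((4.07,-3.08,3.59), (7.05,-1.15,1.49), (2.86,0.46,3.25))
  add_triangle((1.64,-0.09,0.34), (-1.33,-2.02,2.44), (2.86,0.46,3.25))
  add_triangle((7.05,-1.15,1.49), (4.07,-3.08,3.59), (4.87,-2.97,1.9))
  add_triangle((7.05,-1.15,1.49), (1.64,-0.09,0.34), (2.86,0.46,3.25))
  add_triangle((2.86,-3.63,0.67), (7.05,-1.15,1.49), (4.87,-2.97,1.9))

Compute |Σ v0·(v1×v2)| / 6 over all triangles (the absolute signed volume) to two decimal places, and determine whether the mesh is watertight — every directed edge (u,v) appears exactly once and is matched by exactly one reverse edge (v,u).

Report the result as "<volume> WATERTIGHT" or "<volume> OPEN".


Per-triangle v0·(v1×v2)/6:
  t1: +2.0653
  t2: +1.5041
  t3: +3.1368
  t4: +3.2230
  t5: +0.8443
  t6: -2.5340
  t7: +7.9251
  t8: +0.0109
  t9: +10.4823
  t10: -1.9780
  t11: +4.5064
  t12: +0.5590
  t13: +3.0690
Σ = +32.8144 → |volume| = 32.81

Directed edges: 39 total; 3 unmatched, e.g. (4.02,-3.53,2.08)→(4.87,-2.97,1.9) → open.

32.81 OPEN


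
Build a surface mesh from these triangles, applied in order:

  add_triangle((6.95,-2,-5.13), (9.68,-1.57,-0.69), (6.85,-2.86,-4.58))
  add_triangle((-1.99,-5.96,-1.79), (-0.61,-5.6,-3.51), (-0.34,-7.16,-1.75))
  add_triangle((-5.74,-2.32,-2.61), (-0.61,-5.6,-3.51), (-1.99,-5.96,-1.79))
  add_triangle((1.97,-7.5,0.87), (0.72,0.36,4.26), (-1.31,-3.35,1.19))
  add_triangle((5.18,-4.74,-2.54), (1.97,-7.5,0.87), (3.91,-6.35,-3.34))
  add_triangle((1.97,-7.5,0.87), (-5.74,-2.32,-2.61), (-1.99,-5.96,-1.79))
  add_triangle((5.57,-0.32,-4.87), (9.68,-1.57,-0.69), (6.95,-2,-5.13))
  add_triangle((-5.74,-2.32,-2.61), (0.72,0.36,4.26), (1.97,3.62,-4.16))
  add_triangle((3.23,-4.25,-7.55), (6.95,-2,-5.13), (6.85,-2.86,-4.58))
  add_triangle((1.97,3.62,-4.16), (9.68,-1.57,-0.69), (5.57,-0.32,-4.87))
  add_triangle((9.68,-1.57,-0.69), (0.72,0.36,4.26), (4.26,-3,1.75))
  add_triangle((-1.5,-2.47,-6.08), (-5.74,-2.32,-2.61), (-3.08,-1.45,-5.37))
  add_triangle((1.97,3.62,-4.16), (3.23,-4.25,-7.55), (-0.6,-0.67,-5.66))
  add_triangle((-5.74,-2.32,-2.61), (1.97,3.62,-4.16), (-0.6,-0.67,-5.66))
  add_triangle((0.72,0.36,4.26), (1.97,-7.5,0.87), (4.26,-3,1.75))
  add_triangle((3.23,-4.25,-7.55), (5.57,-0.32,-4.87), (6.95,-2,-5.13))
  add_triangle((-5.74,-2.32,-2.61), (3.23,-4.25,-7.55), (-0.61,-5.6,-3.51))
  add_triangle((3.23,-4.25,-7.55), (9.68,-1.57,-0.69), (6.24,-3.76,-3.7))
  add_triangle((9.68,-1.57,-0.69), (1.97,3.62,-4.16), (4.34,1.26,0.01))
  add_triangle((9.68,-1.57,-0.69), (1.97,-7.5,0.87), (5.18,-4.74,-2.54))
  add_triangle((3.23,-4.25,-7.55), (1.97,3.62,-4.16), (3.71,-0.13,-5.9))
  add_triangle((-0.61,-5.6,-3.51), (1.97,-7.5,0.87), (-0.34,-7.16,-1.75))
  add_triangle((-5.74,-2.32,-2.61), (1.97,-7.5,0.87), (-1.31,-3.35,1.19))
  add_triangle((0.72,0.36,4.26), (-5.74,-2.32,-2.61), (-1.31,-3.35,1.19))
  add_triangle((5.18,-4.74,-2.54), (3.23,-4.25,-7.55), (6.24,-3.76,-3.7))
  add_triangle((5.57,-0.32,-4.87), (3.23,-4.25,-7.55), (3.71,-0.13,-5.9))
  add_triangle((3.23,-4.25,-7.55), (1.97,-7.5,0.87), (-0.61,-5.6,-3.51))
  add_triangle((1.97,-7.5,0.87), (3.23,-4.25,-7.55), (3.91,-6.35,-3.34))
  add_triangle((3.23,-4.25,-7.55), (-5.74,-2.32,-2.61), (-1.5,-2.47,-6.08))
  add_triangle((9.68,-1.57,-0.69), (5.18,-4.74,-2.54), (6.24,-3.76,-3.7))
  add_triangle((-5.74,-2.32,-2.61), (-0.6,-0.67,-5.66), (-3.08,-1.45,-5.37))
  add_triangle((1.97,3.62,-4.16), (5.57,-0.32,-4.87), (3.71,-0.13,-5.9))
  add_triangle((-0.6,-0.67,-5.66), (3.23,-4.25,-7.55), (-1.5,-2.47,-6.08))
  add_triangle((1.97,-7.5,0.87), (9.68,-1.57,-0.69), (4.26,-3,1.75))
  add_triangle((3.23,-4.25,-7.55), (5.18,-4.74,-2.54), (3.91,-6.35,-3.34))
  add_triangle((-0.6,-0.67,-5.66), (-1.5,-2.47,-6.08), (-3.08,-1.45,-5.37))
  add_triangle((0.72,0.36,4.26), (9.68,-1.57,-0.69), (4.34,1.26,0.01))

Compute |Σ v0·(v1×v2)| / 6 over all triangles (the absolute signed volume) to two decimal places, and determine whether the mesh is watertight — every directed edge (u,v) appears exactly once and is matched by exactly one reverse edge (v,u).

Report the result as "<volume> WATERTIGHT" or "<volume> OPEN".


Per-triangle v0·(v1×v2)/6:
  t1: +7.3160
  t2: +4.2249
  t3: +11.4110
  t4: +12.5917
  t5: +11.3920
  t6: +6.8980
  t7: +10.6605
  t8: +10.9572
  t9: +7.1498
  t10: +24.6458
  t11: +17.6406
  t12: +6.0183
  t13: +23.2687
  t14: +16.6206
  t15: +17.2421
  t16: +10.5943
  t17: +29.0083
  t18: +12.8823
  t19: +14.7655
  t20: +31.5046
  t21: +8.1322
  t22: +4.8340
  t23: +14.2418
  t24: +10.7292
  t25: +10.7593
  t26: +10.3872
  t27: +31.9112
  t28: +11.7705
  t29: +12.6088
  t30: +10.8573
  t31: -0.5663
  t32: +9.0174
  t33: +9.3630
  t34: +20.0265
  t35: +12.6888
  t36: +3.4883
  t37: +13.4145
Σ = +480.4561 → |volume| = 480.46

Directed edges: 111 total; 9 unmatched, e.g. (9.68,-1.57,-0.69)→(6.85,-2.86,-4.58) → open.

480.46 OPEN


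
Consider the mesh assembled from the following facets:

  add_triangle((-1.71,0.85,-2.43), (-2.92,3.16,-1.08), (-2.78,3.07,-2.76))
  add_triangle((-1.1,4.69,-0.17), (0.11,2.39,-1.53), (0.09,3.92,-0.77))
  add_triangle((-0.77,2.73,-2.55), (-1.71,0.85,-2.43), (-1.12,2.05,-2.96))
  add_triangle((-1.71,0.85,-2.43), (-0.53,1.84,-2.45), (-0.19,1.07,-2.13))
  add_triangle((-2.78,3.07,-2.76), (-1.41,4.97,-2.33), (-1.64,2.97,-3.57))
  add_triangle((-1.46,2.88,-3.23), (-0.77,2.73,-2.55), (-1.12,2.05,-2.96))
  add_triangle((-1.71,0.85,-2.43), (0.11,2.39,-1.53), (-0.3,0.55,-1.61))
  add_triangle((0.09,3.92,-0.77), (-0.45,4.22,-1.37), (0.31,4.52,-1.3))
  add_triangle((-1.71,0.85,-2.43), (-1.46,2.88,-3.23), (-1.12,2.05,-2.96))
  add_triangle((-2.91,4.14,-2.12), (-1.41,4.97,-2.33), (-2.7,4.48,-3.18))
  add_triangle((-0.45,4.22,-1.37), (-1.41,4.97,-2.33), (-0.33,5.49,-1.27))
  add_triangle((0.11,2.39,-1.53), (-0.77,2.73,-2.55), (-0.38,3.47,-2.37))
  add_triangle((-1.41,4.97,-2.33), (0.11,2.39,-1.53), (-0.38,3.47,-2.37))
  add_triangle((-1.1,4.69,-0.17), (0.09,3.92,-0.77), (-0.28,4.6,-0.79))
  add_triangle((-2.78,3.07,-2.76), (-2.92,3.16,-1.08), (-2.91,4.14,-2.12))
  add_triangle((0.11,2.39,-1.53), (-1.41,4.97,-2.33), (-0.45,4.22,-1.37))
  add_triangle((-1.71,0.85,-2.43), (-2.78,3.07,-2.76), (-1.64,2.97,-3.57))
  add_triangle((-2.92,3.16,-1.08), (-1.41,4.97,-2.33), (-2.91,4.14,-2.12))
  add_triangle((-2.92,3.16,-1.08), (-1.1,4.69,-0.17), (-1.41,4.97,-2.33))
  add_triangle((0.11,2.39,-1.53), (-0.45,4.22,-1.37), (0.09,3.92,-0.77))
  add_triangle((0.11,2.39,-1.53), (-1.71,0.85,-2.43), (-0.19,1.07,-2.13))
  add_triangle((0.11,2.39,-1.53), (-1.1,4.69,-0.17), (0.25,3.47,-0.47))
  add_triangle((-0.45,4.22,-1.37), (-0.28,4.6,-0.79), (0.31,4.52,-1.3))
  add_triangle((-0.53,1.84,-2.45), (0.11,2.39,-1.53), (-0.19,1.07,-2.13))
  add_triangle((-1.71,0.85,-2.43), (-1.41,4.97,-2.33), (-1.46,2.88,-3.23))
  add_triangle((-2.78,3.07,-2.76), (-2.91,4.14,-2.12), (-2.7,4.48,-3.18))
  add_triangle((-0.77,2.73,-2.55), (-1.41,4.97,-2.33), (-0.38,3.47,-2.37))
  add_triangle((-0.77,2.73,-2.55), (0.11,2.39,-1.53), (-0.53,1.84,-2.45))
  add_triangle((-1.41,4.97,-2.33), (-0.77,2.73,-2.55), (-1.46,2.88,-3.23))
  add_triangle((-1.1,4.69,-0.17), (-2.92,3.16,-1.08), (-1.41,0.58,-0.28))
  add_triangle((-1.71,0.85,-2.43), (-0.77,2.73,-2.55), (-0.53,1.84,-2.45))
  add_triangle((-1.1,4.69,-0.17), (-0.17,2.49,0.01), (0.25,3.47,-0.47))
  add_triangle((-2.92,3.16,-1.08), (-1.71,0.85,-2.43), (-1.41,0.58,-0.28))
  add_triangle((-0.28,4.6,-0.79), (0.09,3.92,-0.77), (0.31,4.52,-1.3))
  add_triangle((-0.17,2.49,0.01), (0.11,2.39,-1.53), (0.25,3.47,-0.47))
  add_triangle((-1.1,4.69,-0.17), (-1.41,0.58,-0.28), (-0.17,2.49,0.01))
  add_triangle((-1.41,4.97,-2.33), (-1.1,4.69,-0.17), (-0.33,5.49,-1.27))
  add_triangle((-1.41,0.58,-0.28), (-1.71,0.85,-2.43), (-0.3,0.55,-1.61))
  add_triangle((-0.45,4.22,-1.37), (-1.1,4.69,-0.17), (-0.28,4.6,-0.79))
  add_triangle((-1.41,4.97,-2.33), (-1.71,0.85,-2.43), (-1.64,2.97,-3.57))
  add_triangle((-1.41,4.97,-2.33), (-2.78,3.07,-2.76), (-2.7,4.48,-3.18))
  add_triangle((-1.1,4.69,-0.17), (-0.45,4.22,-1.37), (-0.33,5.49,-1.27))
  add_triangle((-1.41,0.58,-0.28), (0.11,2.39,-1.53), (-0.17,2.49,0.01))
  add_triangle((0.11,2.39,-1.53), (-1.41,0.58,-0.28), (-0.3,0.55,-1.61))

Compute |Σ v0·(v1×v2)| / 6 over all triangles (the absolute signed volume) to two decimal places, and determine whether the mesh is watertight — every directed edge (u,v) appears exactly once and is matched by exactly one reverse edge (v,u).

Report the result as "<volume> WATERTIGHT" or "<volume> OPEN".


18.14 WATERTIGHT

Per-triangle v0·(v1×v2)/6:
  t1: +0.8971
  t2: -0.8097
  t3: -0.2959
  t4: +0.3640
  t5: +2.5711
  t6: +0.1749
  t7: +0.6321
  t8: -0.2202
  t9: +0.3485
  t10: +1.3401
  t11: +0.1884
  t12: +0.1195
  t13: +0.2801
  t14: +0.0997
  t15: +0.8038
  t16: +0.6506
  t17: +1.3275
  t18: +0.8773
  t19: +3.4771
  t20: +0.3984
  t21: -0.8271
  t22: +1.0199
  t23: +0.3670
  t24: +0.2326
  t25: +1.2053
  t26: +0.7483
  t27: +0.6332
  t28: +0.2574
  t29: +0.6835
  t30: +0.5203
  t31: +0.4810
  t32: +0.1948
  t33: +0.9451
  t34: +0.0885
  t35: -0.2562
  t36: +0.0160
  t37: +1.8138
  t38: -0.1562
  t39: +0.4970
  t40: -1.3077
  t41: -0.1440
  t42: -0.4591
  t43: -0.9076
  t44: -0.7317
Σ = +18.1383 → |volume| = 18.14

Directed edges: 132 total, each appears once with its reverse present → watertight.


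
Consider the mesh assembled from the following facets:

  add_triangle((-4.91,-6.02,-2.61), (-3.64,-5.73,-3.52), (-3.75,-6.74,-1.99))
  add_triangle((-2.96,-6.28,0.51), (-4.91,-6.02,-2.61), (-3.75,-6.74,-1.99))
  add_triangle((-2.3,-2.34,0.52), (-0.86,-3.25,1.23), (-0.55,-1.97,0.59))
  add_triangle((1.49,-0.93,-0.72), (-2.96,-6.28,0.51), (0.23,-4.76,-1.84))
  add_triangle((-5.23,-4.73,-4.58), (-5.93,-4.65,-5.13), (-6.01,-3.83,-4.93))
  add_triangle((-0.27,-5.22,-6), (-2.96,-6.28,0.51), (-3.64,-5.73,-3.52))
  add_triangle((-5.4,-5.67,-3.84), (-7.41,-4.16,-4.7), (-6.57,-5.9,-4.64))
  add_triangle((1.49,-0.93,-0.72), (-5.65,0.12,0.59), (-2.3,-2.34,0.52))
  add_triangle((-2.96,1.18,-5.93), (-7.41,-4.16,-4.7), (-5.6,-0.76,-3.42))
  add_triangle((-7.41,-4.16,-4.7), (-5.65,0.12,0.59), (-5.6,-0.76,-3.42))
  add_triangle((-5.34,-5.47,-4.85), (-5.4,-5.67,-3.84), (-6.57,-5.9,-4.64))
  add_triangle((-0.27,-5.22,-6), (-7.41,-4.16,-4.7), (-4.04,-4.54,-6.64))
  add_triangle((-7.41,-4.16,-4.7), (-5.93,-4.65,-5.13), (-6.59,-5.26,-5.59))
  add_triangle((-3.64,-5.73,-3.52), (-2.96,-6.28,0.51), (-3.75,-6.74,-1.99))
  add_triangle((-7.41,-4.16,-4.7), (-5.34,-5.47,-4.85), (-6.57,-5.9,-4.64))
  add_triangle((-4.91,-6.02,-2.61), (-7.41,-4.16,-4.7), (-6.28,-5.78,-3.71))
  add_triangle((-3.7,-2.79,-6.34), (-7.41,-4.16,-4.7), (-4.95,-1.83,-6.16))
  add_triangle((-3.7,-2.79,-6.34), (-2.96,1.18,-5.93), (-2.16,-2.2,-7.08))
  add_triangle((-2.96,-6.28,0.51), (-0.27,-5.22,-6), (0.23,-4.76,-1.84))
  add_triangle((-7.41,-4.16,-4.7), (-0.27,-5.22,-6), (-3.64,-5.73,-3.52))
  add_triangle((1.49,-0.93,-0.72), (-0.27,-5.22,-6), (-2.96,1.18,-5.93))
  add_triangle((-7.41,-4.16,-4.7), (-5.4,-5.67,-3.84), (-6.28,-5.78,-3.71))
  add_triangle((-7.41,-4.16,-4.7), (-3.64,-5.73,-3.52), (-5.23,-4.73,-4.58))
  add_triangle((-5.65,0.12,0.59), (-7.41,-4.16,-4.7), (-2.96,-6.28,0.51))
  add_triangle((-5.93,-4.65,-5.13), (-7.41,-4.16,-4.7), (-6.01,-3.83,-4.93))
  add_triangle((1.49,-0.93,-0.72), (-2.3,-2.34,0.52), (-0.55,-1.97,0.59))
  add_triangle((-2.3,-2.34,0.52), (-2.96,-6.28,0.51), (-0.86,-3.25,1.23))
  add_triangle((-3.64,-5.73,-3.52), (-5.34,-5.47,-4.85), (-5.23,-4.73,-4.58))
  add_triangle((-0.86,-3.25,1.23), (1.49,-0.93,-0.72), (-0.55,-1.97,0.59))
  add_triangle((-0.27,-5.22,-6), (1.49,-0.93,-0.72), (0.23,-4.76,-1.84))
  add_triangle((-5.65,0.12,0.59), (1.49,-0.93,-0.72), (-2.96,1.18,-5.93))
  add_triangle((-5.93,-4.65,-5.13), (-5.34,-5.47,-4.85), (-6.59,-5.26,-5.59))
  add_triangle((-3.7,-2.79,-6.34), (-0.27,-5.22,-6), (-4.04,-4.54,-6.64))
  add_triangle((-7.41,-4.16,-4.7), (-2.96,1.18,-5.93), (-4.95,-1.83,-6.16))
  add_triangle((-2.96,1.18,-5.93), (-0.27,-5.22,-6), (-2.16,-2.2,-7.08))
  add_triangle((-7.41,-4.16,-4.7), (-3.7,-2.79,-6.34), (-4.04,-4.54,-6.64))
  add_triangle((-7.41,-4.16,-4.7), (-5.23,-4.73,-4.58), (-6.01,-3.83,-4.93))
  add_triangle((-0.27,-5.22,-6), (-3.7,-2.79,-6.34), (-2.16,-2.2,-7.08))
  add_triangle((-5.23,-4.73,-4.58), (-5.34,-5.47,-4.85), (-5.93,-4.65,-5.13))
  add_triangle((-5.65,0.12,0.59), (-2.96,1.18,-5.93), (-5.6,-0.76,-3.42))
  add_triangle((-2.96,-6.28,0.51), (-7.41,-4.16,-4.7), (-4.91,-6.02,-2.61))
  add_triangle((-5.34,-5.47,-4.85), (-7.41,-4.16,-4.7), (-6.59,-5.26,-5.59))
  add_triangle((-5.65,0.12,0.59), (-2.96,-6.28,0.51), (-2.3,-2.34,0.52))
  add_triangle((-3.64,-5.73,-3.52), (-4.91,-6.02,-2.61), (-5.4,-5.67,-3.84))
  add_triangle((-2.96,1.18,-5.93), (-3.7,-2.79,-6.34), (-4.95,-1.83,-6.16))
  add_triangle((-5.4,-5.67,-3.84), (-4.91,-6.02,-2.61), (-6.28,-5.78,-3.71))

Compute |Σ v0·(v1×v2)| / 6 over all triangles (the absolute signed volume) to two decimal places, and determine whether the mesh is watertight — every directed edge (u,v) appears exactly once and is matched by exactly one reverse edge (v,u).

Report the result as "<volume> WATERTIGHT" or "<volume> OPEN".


202.68 OPEN

Per-triangle v0·(v1×v2)/6:
  t1: +2.7823
  t2: +3.6451
  t3: -0.1360
  t4: +2.4343
  t5: -0.1189
  t6: +15.4519
  t7: +0.4074
  t8: -1.5064
  t9: +12.3941
  t10: +11.7511
  t11: +0.9499
  t12: +9.1687
  t13: +0.3373
  t14: -0.1035
  t15: +2.5523
  t16: +0.3027
  t17: +7.3386
  t18: +7.4115
  t19: +11.5269
  t20: +18.9555
  t21: +8.8330
  t22: +2.0456
  t23: -3.0656
  t24: +33.5110
  t25: +1.0530
  t26: -0.6437
  t27: +1.4425
  t28: -0.1835
  t29: -0.1630
  t30: +4.7146
  t31: -5.8717
  t32: +0.1617
  t33: +5.9745
  t34: +5.8507
  t35: +1.0090
  t36: +7.6147
  t37: -1.7657
  t38: +8.5016
  t39: -0.0728
  t40: +9.3768
  t41: +6.7462
  t42: +1.4860
  t43: +1.2194
  t44: +2.2386
  t45: +5.8921
  t46: +1.2339
Σ = +202.6836 → |volume| = 202.68

Directed edges: 138 total; 6 unmatched, e.g. (1.49,-0.93,-0.72)→(-2.96,-6.28,0.51) → open.


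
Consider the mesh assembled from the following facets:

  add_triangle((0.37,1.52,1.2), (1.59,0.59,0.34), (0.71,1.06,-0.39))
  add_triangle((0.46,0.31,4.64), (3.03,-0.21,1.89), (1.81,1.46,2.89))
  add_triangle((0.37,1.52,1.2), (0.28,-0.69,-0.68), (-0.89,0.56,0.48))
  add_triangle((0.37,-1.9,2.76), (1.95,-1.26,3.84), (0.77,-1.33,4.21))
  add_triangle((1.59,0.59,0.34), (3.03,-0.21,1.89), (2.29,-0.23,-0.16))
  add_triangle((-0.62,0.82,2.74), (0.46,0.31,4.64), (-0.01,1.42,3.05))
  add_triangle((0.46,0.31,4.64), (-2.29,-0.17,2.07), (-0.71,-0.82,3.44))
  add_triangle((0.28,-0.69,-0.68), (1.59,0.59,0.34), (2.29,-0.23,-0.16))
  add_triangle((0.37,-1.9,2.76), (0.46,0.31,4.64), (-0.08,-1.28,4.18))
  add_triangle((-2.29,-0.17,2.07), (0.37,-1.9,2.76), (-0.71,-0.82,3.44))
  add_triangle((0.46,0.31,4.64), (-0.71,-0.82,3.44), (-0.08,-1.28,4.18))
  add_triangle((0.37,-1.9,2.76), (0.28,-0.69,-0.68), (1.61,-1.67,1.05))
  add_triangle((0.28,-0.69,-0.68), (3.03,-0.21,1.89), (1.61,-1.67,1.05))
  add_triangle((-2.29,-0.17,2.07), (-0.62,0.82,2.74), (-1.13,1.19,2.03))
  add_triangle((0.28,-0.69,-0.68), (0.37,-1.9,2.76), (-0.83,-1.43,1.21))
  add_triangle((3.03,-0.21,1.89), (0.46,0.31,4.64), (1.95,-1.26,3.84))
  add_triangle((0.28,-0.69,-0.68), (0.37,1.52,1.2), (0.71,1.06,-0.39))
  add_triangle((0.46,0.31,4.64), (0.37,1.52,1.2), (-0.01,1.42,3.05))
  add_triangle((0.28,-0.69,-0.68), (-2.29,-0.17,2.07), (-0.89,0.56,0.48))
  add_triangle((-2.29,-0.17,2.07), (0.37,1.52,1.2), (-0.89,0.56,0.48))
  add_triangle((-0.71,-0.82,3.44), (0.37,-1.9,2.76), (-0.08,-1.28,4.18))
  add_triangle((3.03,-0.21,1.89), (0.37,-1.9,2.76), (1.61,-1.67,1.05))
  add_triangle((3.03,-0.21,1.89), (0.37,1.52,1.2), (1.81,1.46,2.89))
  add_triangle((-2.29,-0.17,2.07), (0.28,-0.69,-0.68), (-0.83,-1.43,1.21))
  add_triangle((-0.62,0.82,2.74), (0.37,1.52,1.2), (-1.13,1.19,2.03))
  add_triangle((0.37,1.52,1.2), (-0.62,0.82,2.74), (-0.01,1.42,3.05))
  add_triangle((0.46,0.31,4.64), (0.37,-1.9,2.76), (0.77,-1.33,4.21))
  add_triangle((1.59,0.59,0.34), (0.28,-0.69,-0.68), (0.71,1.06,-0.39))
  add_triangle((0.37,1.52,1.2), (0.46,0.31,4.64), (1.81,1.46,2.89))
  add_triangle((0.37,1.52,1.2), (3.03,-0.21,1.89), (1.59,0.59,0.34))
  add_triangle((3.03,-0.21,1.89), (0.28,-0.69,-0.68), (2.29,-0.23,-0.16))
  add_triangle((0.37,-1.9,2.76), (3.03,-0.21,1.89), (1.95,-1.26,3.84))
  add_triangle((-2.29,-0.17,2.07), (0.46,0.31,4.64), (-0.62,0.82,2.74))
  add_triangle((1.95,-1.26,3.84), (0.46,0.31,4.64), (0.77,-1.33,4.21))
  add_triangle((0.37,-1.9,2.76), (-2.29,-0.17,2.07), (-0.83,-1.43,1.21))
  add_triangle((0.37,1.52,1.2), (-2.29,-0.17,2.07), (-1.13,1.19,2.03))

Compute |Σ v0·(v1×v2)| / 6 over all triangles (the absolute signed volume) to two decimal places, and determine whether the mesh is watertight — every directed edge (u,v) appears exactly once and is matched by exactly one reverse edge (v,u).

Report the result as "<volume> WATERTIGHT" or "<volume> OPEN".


30.10 WATERTIGHT

Per-triangle v0·(v1×v2)/6:
  t1: +0.4351
  t2: +3.1812
  t3: +0.0309
  t4: +0.9045
  t5: +0.5851
  t6: +0.6848
  t7: +1.7752
  t8: +0.0750
  t9: +0.9132
  t10: +1.1523
  t11: +0.8660
  t12: +0.6210
  t13: +0.6881
  t14: +0.7263
  t15: +0.6305
  t16: +2.9257
  t17: -0.1237
  t18: +0.5839
  t19: +0.1900
  t20: +0.5515
  t21: +0.4046
  t22: +1.9472
  t23: +0.5985
  t24: +0.3477
  t25: +0.5262
  t26: +0.2120
  t27: +0.4483
  t28: +0.2702
  t29: +1.4504
  t30: +0.8515
  t31: +0.5071
  t32: +1.0467
  t33: +1.4416
  t34: +1.5419
  t35: +1.2779
  t36: -0.1715
Σ = +30.0970 → |volume| = 30.10

Directed edges: 108 total, each appears once with its reverse present → watertight.


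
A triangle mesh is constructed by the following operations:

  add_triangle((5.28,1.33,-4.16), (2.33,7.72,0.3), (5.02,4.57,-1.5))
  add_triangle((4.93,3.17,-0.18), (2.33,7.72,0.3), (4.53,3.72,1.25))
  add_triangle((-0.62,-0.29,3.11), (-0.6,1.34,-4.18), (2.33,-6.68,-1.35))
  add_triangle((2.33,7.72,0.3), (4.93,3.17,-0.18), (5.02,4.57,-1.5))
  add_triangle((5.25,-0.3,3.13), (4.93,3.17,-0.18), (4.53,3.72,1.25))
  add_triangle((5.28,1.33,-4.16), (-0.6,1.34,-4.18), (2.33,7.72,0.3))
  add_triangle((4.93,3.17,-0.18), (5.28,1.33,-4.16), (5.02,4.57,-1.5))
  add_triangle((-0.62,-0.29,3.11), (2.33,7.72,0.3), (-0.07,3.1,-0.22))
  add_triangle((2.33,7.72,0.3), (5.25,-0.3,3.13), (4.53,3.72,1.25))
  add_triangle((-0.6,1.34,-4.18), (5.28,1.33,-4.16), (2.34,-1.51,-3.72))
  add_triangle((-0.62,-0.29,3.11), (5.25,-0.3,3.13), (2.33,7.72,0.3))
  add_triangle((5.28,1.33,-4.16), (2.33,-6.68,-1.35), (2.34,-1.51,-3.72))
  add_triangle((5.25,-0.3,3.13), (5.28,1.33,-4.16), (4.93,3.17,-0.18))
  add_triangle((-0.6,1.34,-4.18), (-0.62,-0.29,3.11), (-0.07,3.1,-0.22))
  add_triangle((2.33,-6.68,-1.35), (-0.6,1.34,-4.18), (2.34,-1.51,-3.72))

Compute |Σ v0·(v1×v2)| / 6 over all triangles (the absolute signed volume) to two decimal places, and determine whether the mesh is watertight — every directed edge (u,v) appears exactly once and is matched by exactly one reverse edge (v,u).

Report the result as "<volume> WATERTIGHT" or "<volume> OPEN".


Per-triangle v0·(v1×v2)/6:
  t1: +9.1987
  t2: +6.9805
  t3: +4.0413
  t4: +7.1560
  t5: +6.4780
  t6: +32.0083
  t7: +6.6092
  t8: +4.2719
  t9: +6.1770
  t10: +11.0581
  t11: +23.6002
  t12: +12.8966
  t13: +17.6182
  t14: +2.2318
  t15: +9.4895
Σ = +159.8150 → |volume| = 159.82

Directed edges: 45 total; 7 unmatched, e.g. (2.33,-6.68,-1.35)→(-0.62,-0.29,3.11) → open.

159.82 OPEN


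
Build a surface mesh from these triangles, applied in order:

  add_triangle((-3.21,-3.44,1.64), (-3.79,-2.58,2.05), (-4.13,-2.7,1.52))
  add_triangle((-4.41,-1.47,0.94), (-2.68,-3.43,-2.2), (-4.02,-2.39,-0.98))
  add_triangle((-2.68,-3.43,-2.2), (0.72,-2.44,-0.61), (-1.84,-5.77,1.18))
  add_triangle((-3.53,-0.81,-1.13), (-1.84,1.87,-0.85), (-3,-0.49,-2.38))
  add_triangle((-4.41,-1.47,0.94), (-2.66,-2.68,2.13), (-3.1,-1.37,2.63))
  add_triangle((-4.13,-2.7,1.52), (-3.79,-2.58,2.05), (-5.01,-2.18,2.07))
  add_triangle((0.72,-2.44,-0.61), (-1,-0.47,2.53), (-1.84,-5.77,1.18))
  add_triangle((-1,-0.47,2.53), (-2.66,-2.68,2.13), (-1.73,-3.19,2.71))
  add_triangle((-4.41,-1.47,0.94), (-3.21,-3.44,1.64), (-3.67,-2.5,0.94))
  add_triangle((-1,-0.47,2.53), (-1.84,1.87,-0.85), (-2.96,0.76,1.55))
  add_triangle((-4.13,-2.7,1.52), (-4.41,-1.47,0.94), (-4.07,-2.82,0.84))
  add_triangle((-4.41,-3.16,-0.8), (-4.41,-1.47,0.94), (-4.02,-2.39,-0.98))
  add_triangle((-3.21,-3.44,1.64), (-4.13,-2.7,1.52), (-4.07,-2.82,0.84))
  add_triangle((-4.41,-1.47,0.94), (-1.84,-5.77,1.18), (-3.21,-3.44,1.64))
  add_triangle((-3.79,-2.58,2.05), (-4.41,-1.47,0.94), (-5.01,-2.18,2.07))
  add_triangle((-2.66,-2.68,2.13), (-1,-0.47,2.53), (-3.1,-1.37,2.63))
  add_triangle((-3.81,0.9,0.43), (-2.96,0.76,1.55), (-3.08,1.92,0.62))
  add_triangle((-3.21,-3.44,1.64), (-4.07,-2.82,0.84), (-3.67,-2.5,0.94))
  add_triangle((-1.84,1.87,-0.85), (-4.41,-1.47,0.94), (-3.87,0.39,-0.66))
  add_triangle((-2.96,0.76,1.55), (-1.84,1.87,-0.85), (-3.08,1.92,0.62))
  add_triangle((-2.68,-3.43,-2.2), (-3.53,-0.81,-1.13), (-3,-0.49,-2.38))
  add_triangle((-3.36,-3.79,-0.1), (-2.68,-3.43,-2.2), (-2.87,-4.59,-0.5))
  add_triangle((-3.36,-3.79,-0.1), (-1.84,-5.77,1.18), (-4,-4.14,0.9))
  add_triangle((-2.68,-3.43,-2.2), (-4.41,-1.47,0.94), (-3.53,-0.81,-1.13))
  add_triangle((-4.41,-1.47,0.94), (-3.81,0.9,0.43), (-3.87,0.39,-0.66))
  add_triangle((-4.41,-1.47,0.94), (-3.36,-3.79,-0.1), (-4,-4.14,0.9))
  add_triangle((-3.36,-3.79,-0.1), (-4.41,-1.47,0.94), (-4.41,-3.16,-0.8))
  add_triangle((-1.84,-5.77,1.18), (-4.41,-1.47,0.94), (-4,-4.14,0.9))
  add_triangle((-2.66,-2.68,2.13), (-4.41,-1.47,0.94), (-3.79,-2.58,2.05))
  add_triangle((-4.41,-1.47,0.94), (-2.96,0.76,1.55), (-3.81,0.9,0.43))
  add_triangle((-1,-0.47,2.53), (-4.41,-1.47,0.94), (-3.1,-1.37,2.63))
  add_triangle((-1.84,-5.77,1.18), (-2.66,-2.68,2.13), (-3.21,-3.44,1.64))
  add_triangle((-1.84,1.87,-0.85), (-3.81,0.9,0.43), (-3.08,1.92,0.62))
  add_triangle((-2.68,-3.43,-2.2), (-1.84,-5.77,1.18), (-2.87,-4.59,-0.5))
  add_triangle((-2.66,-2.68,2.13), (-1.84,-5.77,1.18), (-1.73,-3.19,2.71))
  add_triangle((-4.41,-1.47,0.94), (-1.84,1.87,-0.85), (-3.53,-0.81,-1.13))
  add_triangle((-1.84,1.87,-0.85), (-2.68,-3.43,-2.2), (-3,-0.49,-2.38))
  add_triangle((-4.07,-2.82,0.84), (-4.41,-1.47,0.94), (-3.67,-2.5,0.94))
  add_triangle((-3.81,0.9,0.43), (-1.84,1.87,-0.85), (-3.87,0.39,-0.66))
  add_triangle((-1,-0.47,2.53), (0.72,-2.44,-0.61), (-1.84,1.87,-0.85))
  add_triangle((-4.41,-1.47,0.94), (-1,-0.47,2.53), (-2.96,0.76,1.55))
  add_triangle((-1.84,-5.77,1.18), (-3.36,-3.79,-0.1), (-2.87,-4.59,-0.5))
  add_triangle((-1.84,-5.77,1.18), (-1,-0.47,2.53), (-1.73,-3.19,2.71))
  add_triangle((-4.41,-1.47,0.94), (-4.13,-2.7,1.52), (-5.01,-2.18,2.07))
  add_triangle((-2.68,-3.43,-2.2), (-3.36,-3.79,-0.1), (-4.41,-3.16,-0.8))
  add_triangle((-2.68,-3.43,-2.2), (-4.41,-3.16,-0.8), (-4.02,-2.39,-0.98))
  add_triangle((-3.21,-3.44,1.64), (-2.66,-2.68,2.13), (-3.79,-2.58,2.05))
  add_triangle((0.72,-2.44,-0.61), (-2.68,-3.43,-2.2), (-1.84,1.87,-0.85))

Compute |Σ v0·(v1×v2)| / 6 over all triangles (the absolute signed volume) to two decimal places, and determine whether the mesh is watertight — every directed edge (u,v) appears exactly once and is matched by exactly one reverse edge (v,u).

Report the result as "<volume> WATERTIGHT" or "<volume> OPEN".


57.80 WATERTIGHT

Per-triangle v0·(v1×v2)/6:
  t1: +0.5726
  t2: -1.2860
  t3: +5.8717
  t4: +1.8841
  t5: +2.2089
  t6: +0.5098
  t7: +2.5998
  t8: +1.4250
  t9: -0.6221
  t10: +0.7331
  t11: +0.7148
  t12: +0.9388
  t13: +0.6578
  t14: +2.2502
  t15: -0.5042
  t16: +1.3090
  t17: +0.9102
  t18: -0.1790
  t19: -1.1764
  t20: -0.3257
  t21: +2.5079
  t22: +1.5116
  t23: +2.3655
  t24: +4.2565
  t25: +1.8965
  t26: +1.7767
  t27: +2.4008
  t28: +1.4455
  t29: -0.1247
  t30: +1.9564
  t31: +0.3755
  t32: +1.5886
  t33: +1.0491
  t34: +1.7293
  t35: +2.4881
  t36: +3.1011
  t37: -0.8321
  t38: -0.1955
  t39: +1.3517
  t40: -1.9970
  t41: +3.0667
  t42: +1.7931
  t43: -0.0140
  t44: +0.7349
  t45: +2.3067
  t46: +0.8961
  t47: +0.6007
  t48: +1.2749
Σ = +57.8033 → |volume| = 57.80

Directed edges: 144 total, each appears once with its reverse present → watertight.


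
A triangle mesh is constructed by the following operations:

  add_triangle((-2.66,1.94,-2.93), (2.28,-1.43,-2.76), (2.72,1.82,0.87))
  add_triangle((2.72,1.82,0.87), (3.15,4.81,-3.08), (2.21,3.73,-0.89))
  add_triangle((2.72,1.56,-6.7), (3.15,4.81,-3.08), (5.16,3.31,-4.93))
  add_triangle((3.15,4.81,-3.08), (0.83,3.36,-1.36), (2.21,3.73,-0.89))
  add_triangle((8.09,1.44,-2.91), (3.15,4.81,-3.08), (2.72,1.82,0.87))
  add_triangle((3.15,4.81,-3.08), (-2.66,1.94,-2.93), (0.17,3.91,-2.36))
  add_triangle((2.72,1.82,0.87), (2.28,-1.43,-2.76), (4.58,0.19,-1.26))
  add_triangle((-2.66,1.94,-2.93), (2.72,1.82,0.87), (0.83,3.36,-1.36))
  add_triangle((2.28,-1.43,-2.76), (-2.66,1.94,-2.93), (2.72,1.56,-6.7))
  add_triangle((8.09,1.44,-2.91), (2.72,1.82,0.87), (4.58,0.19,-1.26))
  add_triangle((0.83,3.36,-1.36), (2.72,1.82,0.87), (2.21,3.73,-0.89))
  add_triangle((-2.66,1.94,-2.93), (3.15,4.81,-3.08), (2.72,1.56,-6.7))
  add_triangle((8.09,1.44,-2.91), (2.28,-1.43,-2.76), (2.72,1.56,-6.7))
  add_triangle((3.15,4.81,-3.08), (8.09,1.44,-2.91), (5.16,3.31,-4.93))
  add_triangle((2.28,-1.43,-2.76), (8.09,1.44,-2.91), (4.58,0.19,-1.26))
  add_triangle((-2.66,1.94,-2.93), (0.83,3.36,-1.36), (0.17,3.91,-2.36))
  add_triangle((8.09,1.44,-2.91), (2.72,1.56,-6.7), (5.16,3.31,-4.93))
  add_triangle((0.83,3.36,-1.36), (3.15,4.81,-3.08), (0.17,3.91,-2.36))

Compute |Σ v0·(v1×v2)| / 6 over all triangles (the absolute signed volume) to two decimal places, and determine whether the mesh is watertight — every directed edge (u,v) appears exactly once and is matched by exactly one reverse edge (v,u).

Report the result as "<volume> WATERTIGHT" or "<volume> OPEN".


Per-triangle v0·(v1×v2)/6:
  t1: -8.6699
  t2: +2.2154
  t3: +9.8495
  t4: +1.4985
  t5: +14.0971
  t6: +3.6873
  t7: -0.8959
  t8: +0.0975
  t9: +7.2808
  t10: +2.2561
  t11: +0.3714
  t12: +20.2617
  t13: +16.9768
  t14: +11.3340
  t15: +2.5944
  t16: +0.4107
  t17: +13.9908
  t18: +1.3590
Σ = +98.7151 → |volume| = 98.72

Directed edges: 54 total, each appears once with its reverse present → watertight.

98.72 WATERTIGHT


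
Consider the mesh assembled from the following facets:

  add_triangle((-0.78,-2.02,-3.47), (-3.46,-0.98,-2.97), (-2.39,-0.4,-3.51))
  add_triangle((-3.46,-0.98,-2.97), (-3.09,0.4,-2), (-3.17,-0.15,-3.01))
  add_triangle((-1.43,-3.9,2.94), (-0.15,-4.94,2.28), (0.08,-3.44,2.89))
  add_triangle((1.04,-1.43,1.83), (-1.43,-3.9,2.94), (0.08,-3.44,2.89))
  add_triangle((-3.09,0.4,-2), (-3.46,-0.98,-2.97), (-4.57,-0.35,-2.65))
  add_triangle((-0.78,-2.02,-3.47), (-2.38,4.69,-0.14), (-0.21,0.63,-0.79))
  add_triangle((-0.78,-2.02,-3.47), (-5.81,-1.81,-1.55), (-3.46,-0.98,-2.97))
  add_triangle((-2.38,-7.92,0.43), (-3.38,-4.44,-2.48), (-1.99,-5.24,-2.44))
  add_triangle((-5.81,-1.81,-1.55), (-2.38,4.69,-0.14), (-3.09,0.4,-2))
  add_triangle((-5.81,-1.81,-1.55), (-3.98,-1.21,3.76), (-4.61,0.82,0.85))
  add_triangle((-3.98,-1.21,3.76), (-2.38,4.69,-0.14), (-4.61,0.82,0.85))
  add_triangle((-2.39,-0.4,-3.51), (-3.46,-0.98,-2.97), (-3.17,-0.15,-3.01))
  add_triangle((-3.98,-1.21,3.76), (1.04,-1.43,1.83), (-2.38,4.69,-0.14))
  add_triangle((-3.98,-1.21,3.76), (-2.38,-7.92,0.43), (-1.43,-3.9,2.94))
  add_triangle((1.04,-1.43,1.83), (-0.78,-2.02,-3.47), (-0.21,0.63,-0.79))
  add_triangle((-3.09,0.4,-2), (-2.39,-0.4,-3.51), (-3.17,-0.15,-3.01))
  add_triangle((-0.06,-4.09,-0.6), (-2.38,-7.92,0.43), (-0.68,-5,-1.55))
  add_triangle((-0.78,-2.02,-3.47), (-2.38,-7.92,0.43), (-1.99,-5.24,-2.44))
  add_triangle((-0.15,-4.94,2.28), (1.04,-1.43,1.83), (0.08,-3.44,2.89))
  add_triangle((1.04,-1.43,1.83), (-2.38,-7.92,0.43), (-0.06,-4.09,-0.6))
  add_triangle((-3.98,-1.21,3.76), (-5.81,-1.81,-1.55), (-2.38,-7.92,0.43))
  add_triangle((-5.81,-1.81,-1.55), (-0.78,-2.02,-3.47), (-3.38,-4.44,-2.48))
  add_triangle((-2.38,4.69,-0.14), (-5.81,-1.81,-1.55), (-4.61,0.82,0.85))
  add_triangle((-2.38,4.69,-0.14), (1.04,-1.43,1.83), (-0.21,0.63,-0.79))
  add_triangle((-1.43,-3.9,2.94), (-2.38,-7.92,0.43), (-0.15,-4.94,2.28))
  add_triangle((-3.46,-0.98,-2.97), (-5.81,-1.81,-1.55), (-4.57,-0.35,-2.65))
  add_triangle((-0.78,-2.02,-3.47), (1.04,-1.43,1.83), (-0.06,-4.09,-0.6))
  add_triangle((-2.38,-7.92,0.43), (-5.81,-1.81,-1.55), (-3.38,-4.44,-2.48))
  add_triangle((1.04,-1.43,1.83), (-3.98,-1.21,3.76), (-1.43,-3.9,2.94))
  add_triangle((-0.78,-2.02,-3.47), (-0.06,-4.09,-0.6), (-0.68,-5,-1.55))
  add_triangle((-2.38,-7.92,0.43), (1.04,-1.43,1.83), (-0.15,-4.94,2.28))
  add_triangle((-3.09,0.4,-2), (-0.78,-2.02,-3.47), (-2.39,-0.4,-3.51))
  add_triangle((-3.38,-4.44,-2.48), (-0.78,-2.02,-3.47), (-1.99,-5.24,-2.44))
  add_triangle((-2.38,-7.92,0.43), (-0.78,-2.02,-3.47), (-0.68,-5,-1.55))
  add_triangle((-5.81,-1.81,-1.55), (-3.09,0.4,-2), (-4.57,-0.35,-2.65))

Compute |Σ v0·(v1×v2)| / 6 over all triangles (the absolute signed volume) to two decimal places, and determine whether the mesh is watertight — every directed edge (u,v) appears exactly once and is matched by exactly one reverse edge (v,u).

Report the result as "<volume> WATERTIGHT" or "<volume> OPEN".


Per-triangle v0·(v1×v2)/6:
  t1: +1.9603
  t2: +0.4938
  t3: +1.5794
  t4: +0.3539
  t5: +0.5807
  t6: +1.3909
  t7: +3.8315
  t8: +5.8654
  t9: +6.8363
  t10: +10.4740
  t11: +9.0674
  t12: +0.5828
  t13: +7.3332
  t14: +11.7654
  t15: +0.3495
  t16: +0.2164
  t17: +1.9183
  t18: +1.3405
  t19: +0.9840
  t20: +4.2990
  t21: +33.5482
  t22: +7.9825
  t23: +9.8576
  t24: +0.3427
  t25: +5.4911
  t26: +1.9926
  t27: +1.2520
  t28: +14.4637
  t29: +4.6243
  t30: +0.8948
  t31: +0.8161
  t32: -1.0610
  t33: +3.7370
  t34: +4.3025
  t35: +0.6656
Σ = +160.1326 → |volume| = 160.13

Directed edges: 105 total; 3 unmatched, e.g. (-0.78,-2.02,-3.47)→(-2.38,4.69,-0.14) → open.

160.13 OPEN


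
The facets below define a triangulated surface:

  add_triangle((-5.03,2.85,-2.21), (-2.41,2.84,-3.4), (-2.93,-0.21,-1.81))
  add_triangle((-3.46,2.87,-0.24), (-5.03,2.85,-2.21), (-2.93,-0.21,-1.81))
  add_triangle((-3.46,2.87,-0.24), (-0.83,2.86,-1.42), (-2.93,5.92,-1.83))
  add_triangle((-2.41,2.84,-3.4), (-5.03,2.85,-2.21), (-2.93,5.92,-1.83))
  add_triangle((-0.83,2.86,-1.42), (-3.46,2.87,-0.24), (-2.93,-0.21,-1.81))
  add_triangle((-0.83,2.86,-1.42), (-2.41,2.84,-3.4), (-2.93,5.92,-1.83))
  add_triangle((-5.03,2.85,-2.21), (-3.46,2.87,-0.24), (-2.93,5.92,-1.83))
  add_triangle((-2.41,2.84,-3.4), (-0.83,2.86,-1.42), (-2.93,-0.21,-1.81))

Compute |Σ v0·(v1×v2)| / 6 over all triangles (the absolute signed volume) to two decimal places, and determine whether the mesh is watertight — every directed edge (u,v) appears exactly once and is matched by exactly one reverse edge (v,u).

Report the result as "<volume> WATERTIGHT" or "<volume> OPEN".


Per-triangle v0·(v1×v2)/6:
  t1: +4.3165
  t2: +1.6086
  t3: -0.7046
  t4: +7.6898
  t5: -4.0865
  t6: +1.9881
  t7: +4.9856
  t8: -1.3900
Σ = +14.4075 → |volume| = 14.41

Directed edges: 24 total, each appears once with its reverse present → watertight.

14.41 WATERTIGHT


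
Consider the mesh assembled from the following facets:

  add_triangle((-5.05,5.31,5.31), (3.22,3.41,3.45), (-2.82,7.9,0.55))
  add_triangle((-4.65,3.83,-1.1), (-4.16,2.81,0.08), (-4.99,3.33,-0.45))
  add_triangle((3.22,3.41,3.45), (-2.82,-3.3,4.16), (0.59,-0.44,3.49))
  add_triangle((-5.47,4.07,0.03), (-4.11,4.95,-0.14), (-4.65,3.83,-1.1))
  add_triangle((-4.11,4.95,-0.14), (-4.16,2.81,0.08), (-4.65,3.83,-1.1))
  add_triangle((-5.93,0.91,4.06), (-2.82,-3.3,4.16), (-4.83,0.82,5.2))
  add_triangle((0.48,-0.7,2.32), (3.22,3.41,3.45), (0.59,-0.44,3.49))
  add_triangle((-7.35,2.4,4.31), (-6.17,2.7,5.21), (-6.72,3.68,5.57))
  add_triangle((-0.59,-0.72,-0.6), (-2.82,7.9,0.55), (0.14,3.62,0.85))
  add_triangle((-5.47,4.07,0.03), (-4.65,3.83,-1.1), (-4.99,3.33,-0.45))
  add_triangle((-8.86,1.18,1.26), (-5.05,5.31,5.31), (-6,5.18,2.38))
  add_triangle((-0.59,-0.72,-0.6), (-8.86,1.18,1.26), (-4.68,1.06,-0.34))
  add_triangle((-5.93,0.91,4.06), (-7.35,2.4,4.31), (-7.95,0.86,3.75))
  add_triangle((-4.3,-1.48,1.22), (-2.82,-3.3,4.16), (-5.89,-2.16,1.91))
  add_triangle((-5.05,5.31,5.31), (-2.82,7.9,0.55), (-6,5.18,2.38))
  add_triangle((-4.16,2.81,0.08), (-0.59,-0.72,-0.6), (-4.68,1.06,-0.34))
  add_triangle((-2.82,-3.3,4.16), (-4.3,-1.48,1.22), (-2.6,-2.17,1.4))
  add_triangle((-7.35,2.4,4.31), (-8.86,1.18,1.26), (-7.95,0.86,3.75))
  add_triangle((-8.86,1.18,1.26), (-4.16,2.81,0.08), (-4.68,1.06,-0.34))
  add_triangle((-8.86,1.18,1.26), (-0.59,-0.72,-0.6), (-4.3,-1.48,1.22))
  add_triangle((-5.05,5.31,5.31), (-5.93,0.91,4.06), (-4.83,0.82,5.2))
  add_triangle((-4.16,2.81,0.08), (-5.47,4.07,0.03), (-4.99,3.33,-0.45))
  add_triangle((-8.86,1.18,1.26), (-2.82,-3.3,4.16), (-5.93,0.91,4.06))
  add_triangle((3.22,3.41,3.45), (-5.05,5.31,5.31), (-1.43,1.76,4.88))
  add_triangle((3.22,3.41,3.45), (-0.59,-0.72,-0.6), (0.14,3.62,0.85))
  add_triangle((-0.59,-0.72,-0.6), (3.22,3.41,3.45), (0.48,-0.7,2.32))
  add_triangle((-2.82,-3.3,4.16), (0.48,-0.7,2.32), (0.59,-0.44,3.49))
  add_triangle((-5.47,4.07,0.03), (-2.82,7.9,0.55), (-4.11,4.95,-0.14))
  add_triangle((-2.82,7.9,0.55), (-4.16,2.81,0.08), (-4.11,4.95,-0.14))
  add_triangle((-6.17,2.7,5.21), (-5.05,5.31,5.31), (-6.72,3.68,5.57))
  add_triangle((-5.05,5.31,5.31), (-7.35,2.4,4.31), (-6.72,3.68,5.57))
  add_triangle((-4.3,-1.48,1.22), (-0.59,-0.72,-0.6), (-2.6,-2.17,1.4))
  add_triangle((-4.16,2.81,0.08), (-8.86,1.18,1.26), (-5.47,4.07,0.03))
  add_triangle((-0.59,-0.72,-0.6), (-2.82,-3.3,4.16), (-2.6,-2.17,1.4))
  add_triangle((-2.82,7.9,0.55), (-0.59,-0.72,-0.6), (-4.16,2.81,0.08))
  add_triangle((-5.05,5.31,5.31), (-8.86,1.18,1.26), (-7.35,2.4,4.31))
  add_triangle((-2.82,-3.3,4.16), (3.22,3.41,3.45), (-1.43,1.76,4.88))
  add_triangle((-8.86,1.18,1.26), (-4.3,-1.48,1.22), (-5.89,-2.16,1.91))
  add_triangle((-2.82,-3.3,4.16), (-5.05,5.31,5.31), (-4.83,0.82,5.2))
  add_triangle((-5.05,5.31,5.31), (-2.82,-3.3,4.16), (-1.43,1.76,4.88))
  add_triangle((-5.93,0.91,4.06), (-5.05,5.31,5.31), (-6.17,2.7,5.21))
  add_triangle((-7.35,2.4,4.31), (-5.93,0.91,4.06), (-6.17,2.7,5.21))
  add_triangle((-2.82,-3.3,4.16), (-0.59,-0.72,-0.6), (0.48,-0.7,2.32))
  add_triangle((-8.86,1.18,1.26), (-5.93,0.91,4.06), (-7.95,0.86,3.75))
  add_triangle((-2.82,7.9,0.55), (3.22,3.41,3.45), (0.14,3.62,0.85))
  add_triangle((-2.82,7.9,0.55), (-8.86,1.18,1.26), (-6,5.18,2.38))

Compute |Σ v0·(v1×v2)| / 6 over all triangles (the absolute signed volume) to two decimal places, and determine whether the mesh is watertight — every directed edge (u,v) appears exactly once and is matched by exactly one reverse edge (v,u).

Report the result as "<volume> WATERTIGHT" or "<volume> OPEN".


Per-triangle v0·(v1×v2)/6:
  t1: +42.2065
  t2: -0.2943
  t3: +3.6229
  t4: +1.8864
  t5: -1.6880
  t6: +7.1577
  t7: +0.8213
  t8: +1.5294
  t9: +0.3700
  t10: +0.5539
  t11: +19.2502
  t12: +1.6268
  t13: +2.3855
  t14: +0.0792
  t15: +18.6134
  t16: +0.5572
  t17: +1.9647
  t18: +6.4553
  t19: +3.0199
  t20: +2.7906
  t21: +8.3409
  t22: +0.1441
  t23: +18.1262
  t24: +17.8371
  t25: -0.0956
  t26: +0.0714
  t27: +0.9769
  t28: +1.7817
  t29: -1.6577
  t30: +1.1279
  t31: +3.0329
  t32: +0.9466
  t33: +0.0329
  t34: +0.6368
  t35: +2.1567
  t36: +12.7208
  t37: +13.6987
  t38: +0.6048
  t39: +3.6429
  t40: +18.0621
  t41: -1.2081
  t42: +2.4906
  t43: +0.9140
  t44: -1.4093
  t45: +2.5645
  t46: +15.9999
Σ = +234.4485 → |volume| = 234.45

Directed edges: 138 total; 6 unmatched, e.g. (-2.82,-3.3,4.16)→(-5.89,-2.16,1.91) → open.

234.45 OPEN


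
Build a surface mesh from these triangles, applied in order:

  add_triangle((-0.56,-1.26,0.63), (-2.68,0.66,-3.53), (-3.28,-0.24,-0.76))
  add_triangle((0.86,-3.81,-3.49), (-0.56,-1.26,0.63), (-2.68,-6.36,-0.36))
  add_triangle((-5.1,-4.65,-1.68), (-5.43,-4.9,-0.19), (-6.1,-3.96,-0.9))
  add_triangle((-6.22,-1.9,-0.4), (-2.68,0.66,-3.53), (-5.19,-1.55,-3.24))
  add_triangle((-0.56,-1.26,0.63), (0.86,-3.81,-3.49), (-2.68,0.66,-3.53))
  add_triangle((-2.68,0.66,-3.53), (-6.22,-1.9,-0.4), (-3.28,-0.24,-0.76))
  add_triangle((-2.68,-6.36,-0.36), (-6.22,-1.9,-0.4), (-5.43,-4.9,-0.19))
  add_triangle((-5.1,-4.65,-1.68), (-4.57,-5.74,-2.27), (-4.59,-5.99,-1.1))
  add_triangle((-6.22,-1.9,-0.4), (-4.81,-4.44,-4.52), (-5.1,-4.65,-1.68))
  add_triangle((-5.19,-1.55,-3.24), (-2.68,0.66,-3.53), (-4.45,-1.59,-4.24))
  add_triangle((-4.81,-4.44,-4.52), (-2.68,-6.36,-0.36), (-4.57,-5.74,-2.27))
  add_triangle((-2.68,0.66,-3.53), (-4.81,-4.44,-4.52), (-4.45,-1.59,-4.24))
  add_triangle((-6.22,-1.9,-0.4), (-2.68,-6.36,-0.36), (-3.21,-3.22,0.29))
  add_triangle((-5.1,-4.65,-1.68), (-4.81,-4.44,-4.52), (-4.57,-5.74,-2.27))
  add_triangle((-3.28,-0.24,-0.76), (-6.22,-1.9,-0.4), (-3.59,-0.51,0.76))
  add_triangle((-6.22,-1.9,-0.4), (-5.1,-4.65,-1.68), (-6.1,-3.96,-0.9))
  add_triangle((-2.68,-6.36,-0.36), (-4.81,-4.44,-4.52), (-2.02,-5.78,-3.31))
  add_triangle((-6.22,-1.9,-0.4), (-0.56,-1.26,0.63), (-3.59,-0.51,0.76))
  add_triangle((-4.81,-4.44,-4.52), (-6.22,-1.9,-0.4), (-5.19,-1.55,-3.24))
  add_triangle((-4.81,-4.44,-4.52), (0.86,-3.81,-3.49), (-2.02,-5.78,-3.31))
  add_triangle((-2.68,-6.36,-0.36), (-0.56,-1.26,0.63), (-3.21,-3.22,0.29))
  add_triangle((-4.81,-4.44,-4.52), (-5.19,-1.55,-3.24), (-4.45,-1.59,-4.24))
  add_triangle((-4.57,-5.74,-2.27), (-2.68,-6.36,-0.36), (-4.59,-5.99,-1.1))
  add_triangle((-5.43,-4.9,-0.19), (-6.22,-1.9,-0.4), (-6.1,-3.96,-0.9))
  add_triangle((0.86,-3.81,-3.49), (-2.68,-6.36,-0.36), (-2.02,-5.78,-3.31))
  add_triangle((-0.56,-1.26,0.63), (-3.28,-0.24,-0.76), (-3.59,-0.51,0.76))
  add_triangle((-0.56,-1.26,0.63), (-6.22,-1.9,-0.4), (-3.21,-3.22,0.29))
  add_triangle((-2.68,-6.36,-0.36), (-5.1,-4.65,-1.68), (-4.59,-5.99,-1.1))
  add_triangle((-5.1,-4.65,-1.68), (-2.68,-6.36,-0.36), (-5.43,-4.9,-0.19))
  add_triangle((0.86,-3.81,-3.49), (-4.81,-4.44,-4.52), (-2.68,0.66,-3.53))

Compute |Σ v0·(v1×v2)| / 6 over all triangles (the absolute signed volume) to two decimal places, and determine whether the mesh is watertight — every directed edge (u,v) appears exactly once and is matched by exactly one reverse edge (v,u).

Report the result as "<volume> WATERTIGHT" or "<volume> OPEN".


Per-triangle v0·(v1×v2)/6:
  t1: -1.5830
  t2: +1.7320
  t3: +2.1287
  t4: +4.3318
  t5: -5.0845
  t6: +1.8105
  t7: -1.5451
  t8: +1.7240
  t9: +9.3336
  t10: +2.2660
  t11: +3.6743
  t12: +1.8953
  t13: +3.2874
  t14: +3.8902
  t15: +1.1166
  t16: +1.3112
  t17: +11.1732
  t18: +1.5236
  t19: +9.1045
  t20: +8.2806
  t21: +1.3631
  t22: +3.4557
  t23: +2.5243
  t24: +2.0520
  t25: +6.3529
  t26: -0.9581
  t27: +0.9858
  t28: -0.5694
  t29: +5.3447
  t30: +14.5317
Σ = +95.4534 → |volume| = 95.45

Directed edges: 90 total, each appears once with its reverse present → watertight.

95.45 WATERTIGHT


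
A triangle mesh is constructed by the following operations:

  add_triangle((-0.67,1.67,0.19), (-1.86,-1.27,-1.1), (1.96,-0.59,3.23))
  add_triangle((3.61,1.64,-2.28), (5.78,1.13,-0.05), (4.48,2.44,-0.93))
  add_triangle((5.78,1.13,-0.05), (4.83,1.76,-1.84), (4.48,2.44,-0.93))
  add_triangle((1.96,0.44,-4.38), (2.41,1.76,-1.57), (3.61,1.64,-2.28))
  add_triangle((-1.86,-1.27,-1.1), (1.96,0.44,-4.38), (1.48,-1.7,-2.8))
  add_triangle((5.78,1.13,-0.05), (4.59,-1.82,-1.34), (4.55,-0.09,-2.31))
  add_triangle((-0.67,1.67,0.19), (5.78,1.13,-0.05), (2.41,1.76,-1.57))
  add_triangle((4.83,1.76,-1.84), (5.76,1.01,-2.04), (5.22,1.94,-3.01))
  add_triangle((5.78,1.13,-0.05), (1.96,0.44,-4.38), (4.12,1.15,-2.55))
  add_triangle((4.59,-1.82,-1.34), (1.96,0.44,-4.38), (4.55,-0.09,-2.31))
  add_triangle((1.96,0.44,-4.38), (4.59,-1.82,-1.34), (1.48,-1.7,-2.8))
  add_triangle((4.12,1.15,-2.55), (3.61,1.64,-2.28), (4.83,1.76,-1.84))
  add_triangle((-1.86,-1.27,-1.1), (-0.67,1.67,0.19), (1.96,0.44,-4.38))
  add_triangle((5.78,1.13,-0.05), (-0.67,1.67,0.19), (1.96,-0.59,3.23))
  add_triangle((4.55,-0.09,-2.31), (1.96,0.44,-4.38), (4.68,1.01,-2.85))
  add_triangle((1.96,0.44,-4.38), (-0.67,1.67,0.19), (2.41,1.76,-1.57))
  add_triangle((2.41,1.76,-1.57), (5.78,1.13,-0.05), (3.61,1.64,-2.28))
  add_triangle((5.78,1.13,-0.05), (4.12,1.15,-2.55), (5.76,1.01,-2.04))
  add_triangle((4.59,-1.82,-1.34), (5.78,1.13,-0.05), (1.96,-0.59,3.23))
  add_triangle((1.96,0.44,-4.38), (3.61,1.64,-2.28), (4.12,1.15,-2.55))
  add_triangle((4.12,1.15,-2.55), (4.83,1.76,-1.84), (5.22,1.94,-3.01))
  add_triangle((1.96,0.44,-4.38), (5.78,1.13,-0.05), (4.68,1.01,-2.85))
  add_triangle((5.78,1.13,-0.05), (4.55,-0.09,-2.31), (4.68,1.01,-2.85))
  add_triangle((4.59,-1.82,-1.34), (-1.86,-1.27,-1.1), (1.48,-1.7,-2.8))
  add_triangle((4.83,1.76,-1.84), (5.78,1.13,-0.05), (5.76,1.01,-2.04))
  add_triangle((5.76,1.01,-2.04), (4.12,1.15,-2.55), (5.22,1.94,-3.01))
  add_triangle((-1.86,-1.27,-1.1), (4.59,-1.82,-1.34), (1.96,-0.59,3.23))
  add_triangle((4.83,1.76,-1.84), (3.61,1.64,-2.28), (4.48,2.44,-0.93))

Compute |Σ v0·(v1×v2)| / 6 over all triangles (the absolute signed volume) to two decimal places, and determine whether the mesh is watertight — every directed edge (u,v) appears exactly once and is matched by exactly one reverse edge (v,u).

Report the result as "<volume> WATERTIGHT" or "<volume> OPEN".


65.50 WATERTIGHT

Per-triangle v0·(v1×v2)/6:
  t1: +1.7162
  t2: -2.5863
  t3: +2.0092
  t4: +1.2705
  t5: +3.6309
  t6: +4.7169
  t7: +2.9164
  t8: +0.8906
  t9: +1.3105
  t10: +4.0792
  t11: +5.4475
  t12: +0.5120
  t13: +3.4899
  t14: +5.8060
  t15: +2.6581
  t16: +2.7896
  t17: +1.3978
  t18: -0.9417
  t19: +9.7186
  t20: +1.3785
  t21: -0.3187
  t22: -0.2457
  t23: +2.8590
  t24: +2.2374
  t25: +1.7650
  t26: +0.5964
  t27: +5.6040
  t28: +0.7911
Σ = +65.4987 → |volume| = 65.50

Directed edges: 84 total, each appears once with its reverse present → watertight.
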